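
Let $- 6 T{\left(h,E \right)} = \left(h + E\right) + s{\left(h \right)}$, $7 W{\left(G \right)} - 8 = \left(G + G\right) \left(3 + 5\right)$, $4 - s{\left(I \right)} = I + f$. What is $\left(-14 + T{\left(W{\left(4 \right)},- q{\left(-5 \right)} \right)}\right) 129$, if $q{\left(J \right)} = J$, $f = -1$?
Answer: $-2021$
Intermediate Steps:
$s{\left(I \right)} = 5 - I$ ($s{\left(I \right)} = 4 - \left(I - 1\right) = 4 - \left(-1 + I\right) = 5 - I$)
$W{\left(G \right)} = \frac{8}{7} + \frac{16 G}{7}$ ($W{\left(G \right)} = \frac{8}{7} + \frac{\left(G + G\right) \left(3 + 5\right)}{7} = \frac{8}{7} + \frac{2 G 8}{7} = \frac{8}{7} + \frac{16 G}{7}$)
$T{\left(h,E \right)} = - \frac{5}{6} - \frac{E}{6}$ ($T{\left(h,E \right)} = - \frac{\left(h + E\right) - \left(-5 + h\right)}{6} = - \frac{\left(E + h\right) - \left(-5 + h\right)}{6} = - \frac{5 + E}{6} = - \frac{5}{6} - \frac{E}{6}$)
$\left(-14 + T{\left(W{\left(4 \right)},- q{\left(-5 \right)} \right)}\right) 129 = \left(-14 - \left(\frac{5}{6} + \frac{\left(-1\right) \left(-5\right)}{6}\right)\right) 129 = \left(-14 - \frac{5}{3}\right) 129 = \left(- \frac{47}{3}\right) 129 = -2021$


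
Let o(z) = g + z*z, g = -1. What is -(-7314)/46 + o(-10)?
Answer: 258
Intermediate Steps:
o(z) = -1 + z**2 (o(z) = -1 + z*z = -1 + z**2)
-(-7314)/46 + o(-10) = -(-7314)/46 + (-1 + (-10)**2) = -(-7314)/46 + (-1 + 100) = -138*(-53/46) + 99 = 159 + 99 = 258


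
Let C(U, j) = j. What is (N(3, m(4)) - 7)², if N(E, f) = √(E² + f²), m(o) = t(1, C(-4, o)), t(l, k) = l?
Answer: (7 - √10)² ≈ 14.728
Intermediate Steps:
m(o) = 1
(N(3, m(4)) - 7)² = (√(3² + 1²) - 7)² = (√(9 + 1) - 7)² = (√10 - 7)² = (-7 + √10)²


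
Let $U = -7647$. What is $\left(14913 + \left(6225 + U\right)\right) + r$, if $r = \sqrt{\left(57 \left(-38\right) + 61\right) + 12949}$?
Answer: $13491 + 2 \sqrt{2711} \approx 13595.0$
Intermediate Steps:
$r = 2 \sqrt{2711}$ ($r = \sqrt{\left(-2166 + 61\right) + 12949} = \sqrt{-2105 + 12949} = \sqrt{10844} = 2 \sqrt{2711} \approx 104.13$)
$\left(14913 + \left(6225 + U\right)\right) + r = \left(14913 + \left(6225 - 7647\right)\right) + 2 \sqrt{2711} = \left(14913 - 1422\right) + 2 \sqrt{2711} = 13491 + 2 \sqrt{2711}$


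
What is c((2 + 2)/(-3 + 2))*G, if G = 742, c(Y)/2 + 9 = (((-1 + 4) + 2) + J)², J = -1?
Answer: 10388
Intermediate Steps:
c(Y) = 14 (c(Y) = -18 + 2*(((-1 + 4) + 2) - 1)² = -18 + 2*((3 + 2) - 1)² = -18 + 2*(5 - 1)² = -18 + 2*4² = -18 + 2*16 = -18 + 32 = 14)
c((2 + 2)/(-3 + 2))*G = 14*742 = 10388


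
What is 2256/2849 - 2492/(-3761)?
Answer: 15584524/10715089 ≈ 1.4544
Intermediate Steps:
2256/2849 - 2492/(-3761) = 2256*(1/2849) - 2492*(-1/3761) = 2256/2849 + 2492/3761 = 15584524/10715089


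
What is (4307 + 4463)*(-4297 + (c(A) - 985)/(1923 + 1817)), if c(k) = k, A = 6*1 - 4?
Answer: -14094936151/374 ≈ -3.7687e+7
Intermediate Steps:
A = 2 (A = 6 - 4 = 2)
(4307 + 4463)*(-4297 + (c(A) - 985)/(1923 + 1817)) = (4307 + 4463)*(-4297 + (2 - 985)/(1923 + 1817)) = 8770*(-4297 - 983/3740) = 8770*(-16071763/3740) = -14094936151/374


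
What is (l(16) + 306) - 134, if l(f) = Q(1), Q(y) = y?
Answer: 173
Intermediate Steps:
l(f) = 1
(l(16) + 306) - 134 = (1 + 306) - 134 = 307 - 134 = 173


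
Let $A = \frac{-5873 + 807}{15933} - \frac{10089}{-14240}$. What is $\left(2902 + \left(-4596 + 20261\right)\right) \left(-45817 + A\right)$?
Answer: $- \frac{64335543668873727}{75628640} \approx -8.5068 \cdot 10^{8}$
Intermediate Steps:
$A = \frac{88608197}{226885920}$ ($A = \left(-5066\right) \frac{1}{15933} - - \frac{10089}{14240} = - \frac{5066}{15933} + \frac{10089}{14240} = \frac{88608197}{226885920} \approx 0.39054$)
$\left(2902 + \left(-4596 + 20261\right)\right) \left(-45817 + A\right) = \left(2902 + \left(-4596 + 20261\right)\right) \left(-45817 + \frac{88608197}{226885920}\right) = \left(2902 + 15665\right) \left(- \frac{10395143588443}{226885920}\right) = 18567 \left(- \frac{10395143588443}{226885920}\right) = - \frac{64335543668873727}{75628640}$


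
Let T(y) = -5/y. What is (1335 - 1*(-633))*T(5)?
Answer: -1968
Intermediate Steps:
(1335 - 1*(-633))*T(5) = (1335 - 1*(-633))*(-5/5) = (1335 + 633)*(-5*⅕) = 1968*(-1) = -1968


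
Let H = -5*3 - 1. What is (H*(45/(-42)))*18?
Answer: 2160/7 ≈ 308.57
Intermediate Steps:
H = -16 (H = -15 - 1 = -16)
(H*(45/(-42)))*18 = -720/(-42)*18 = -720*(-1)/42*18 = -16*(-15/14)*18 = (120/7)*18 = 2160/7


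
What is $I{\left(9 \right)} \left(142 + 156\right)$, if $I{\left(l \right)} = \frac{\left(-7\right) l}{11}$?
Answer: $- \frac{18774}{11} \approx -1706.7$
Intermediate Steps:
$I{\left(l \right)} = - \frac{7 l}{11}$ ($I{\left(l \right)} = - 7 l \frac{1}{11} = - \frac{7 l}{11}$)
$I{\left(9 \right)} \left(142 + 156\right) = \left(- \frac{7}{11}\right) 9 \left(142 + 156\right) = \left(- \frac{63}{11}\right) 298 = - \frac{18774}{11}$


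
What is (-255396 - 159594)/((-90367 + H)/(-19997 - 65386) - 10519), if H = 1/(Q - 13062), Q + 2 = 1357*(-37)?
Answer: 2241957977599410/56822533410929 ≈ 39.455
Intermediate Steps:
Q = -50211 (Q = -2 + 1357*(-37) = -2 - 50209 = -50211)
H = -1/63273 (H = 1/(-50211 - 13062) = 1/(-63273) = -1/63273 ≈ -1.5805e-5)
(-255396 - 159594)/((-90367 + H)/(-19997 - 65386) - 10519) = (-255396 - 159594)/((-90367 - 1/63273)/(-19997 - 65386) - 10519) = -414990/(-5717791192/63273/(-85383) - 10519) = -414990/(-5717791192/63273*(-1/85383) - 10519) = -414990/(5717791192/5402438559 - 10519) = -414990/(-56822533410929/5402438559) = -414990*(-5402438559/56822533410929) = 2241957977599410/56822533410929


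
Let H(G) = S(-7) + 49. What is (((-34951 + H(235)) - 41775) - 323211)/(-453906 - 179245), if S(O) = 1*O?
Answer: 399895/633151 ≈ 0.63159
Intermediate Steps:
S(O) = O
H(G) = 42 (H(G) = -7 + 49 = 42)
(((-34951 + H(235)) - 41775) - 323211)/(-453906 - 179245) = (((-34951 + 42) - 41775) - 323211)/(-453906 - 179245) = ((-34909 - 41775) - 323211)/(-633151) = (-76684 - 323211)*(-1/633151) = -399895*(-1/633151) = 399895/633151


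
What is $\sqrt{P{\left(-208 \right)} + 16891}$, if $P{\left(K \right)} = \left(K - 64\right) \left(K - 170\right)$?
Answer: $7 \sqrt{2443} \approx 345.99$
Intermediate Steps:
$P{\left(K \right)} = \left(-170 + K\right) \left(-64 + K\right)$ ($P{\left(K \right)} = \left(-64 + K\right) \left(-170 + K\right) = \left(-170 + K\right) \left(-64 + K\right)$)
$\sqrt{P{\left(-208 \right)} + 16891} = \sqrt{\left(10880 + \left(-208\right)^{2} - -48672\right) + 16891} = \sqrt{\left(10880 + 43264 + 48672\right) + 16891} = \sqrt{102816 + 16891} = \sqrt{119707} = 7 \sqrt{2443}$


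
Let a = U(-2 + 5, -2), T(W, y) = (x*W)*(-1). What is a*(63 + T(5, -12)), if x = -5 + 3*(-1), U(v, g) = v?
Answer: 309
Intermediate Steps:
x = -8 (x = -5 - 3 = -8)
T(W, y) = 8*W (T(W, y) = -8*W*(-1) = 8*W)
a = 3 (a = -2 + 5 = 3)
a*(63 + T(5, -12)) = 3*(63 + 8*5) = 3*(63 + 40) = 3*103 = 309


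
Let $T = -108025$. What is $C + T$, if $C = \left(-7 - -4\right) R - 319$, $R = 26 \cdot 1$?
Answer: $-108422$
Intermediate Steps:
$R = 26$
$C = -397$ ($C = \left(-7 - -4\right) 26 - 319 = \left(-7 + 4\right) 26 - 319 = \left(-3\right) 26 - 319 = -78 - 319 = -397$)
$C + T = -397 - 108025 = -108422$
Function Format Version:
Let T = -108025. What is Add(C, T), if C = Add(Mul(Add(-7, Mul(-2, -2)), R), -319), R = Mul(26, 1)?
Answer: -108422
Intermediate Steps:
R = 26
C = -397 (C = Add(Mul(Add(-7, Mul(-2, -2)), 26), -319) = Add(Mul(Add(-7, 4), 26), -319) = Add(Mul(-3, 26), -319) = Add(-78, -319) = -397)
Add(C, T) = Add(-397, -108025) = -108422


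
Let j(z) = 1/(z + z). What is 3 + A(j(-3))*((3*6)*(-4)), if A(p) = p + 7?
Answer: -489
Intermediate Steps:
j(z) = 1/(2*z)
A(p) = 7 + p
3 + A(j(-3))*((3*6)*(-4)) = 3 + (7 + (½)/(-3))*((3*6)*(-4)) = 3 + (7 + (½)*(-⅓))*(18*(-4)) = 3 + (7 - ⅙)*(-72) = 3 + (41/6)*(-72) = 3 - 492 = -489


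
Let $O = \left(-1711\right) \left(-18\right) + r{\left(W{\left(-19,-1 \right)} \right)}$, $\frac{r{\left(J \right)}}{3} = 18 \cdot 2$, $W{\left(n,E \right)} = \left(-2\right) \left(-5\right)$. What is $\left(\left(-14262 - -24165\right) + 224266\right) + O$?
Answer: $265075$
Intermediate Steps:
$W{\left(n,E \right)} = 10$
$r{\left(J \right)} = 108$ ($r{\left(J \right)} = 3 \cdot 18 \cdot 2 = 3 \cdot 36 = 108$)
$O = 30906$ ($O = \left(-1711\right) \left(-18\right) + 108 = 30798 + 108 = 30906$)
$\left(\left(-14262 - -24165\right) + 224266\right) + O = \left(\left(-14262 - -24165\right) + 224266\right) + 30906 = \left(\left(-14262 + 24165\right) + 224266\right) + 30906 = \left(9903 + 224266\right) + 30906 = 234169 + 30906 = 265075$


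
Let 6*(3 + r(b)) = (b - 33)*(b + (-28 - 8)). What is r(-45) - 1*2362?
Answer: -1312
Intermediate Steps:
r(b) = -3 + (-36 + b)*(-33 + b)/6 (r(b) = -3 + ((b - 33)*(b + (-28 - 8)))/6 = -3 + ((-33 + b)*(b - 36))/6 = -3 + ((-33 + b)*(-36 + b))/6 = -3 + ((-36 + b)*(-33 + b))/6 = -3 + (-36 + b)*(-33 + b)/6)
r(-45) - 1*2362 = (195 - 23/2*(-45) + (⅙)*(-45)²) - 1*2362 = (195 + 1035/2 + (⅙)*2025) - 2362 = (195 + 1035/2 + 675/2) - 2362 = 1050 - 2362 = -1312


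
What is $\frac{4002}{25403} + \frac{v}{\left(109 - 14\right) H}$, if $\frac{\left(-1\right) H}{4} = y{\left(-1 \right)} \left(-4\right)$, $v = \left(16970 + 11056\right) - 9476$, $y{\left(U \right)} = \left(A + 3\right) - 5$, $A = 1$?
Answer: $- \frac{2448119}{203224} \approx -12.046$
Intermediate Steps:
$y{\left(U \right)} = -1$ ($y{\left(U \right)} = \left(1 + 3\right) - 5 = 4 - 5 = -1$)
$v = 18550$ ($v = 28026 - 9476 = 18550$)
$H = -16$ ($H = - 4 \left(\left(-1\right) \left(-4\right)\right) = \left(-4\right) 4 = -16$)
$\frac{4002}{25403} + \frac{v}{\left(109 - 14\right) H} = \frac{4002}{25403} + \frac{18550}{\left(109 - 14\right) \left(-16\right)} = 4002 \cdot \frac{1}{25403} + \frac{18550}{95 \left(-16\right)} = \frac{4002}{25403} + \frac{18550}{-1520} = \frac{4002}{25403} + 18550 \left(- \frac{1}{1520}\right) = \frac{4002}{25403} - \frac{1855}{152} = - \frac{2448119}{203224}$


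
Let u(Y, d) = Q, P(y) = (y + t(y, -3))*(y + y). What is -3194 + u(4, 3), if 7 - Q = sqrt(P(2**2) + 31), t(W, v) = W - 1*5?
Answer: -3187 - sqrt(55) ≈ -3194.4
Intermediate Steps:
t(W, v) = -5 + W (t(W, v) = W - 5 = -5 + W)
P(y) = 2*y*(-5 + 2*y) (P(y) = (y + (-5 + y))*(y + y) = (-5 + 2*y)*(2*y) = 2*y*(-5 + 2*y))
Q = 7 - sqrt(55) (Q = 7 - sqrt(2*2**2*(-5 + 2*2**2) + 31) = 7 - sqrt(2*4*(-5 + 2*4) + 31) = 7 - sqrt(2*4*(-5 + 8) + 31) = 7 - sqrt(2*4*3 + 31) = 7 - sqrt(24 + 31) = 7 - sqrt(55) ≈ -0.41620)
u(Y, d) = 7 - sqrt(55)
-3194 + u(4, 3) = -3194 + (7 - sqrt(55)) = -3187 - sqrt(55)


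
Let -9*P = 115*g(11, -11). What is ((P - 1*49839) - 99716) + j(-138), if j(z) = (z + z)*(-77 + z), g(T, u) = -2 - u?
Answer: -90330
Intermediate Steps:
P = -115 (P = -115*(-2 - 1*(-11))/9 = -115*(-2 + 11)/9 = -115*9/9 = -1/9*1035 = -115)
j(z) = 2*z*(-77 + z) (j(z) = (2*z)*(-77 + z) = 2*z*(-77 + z))
((P - 1*49839) - 99716) + j(-138) = ((-115 - 1*49839) - 99716) + 2*(-138)*(-77 - 138) = ((-115 - 49839) - 99716) + 2*(-138)*(-215) = (-49954 - 99716) + 59340 = -149670 + 59340 = -90330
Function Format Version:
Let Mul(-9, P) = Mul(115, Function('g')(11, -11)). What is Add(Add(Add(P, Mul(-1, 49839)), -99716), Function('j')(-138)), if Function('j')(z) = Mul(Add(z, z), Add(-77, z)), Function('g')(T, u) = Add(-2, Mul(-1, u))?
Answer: -90330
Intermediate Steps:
P = -115 (P = Mul(Rational(-1, 9), Mul(115, Add(-2, Mul(-1, -11)))) = Mul(Rational(-1, 9), Mul(115, Add(-2, 11))) = Mul(Rational(-1, 9), Mul(115, 9)) = Mul(Rational(-1, 9), 1035) = -115)
Function('j')(z) = Mul(2, z, Add(-77, z)) (Function('j')(z) = Mul(Mul(2, z), Add(-77, z)) = Mul(2, z, Add(-77, z)))
Add(Add(Add(P, Mul(-1, 49839)), -99716), Function('j')(-138)) = Add(Add(Add(-115, Mul(-1, 49839)), -99716), Mul(2, -138, Add(-77, -138))) = Add(Add(Add(-115, -49839), -99716), Mul(2, -138, -215)) = Add(Add(-49954, -99716), 59340) = Add(-149670, 59340) = -90330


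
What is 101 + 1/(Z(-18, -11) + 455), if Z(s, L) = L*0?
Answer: 45956/455 ≈ 101.00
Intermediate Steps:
Z(s, L) = 0
101 + 1/(Z(-18, -11) + 455) = 101 + 1/(0 + 455) = 101 + 1/455 = 45956/455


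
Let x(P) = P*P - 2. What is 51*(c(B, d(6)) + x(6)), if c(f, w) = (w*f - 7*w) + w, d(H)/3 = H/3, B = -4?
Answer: -1326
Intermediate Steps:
d(H) = H (d(H) = 3*(H/3) = H)
x(P) = -2 + P**2 (x(P) = P**2 - 2 = -2 + P**2)
c(f, w) = -6*w + f*w (c(f, w) = (f*w - 7*w) + w = (-7*w + f*w) + w = -6*w + f*w)
51*(c(B, d(6)) + x(6)) = 51*(6*(-6 - 4) + (-2 + 6**2)) = 51*(6*(-10) + (-2 + 36)) = 51*(-60 + 34) = 51*(-26) = -1326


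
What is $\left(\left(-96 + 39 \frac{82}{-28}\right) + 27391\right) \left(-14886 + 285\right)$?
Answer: $- \frac{5556133131}{14} \approx -3.9687 \cdot 10^{8}$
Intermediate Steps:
$\left(\left(-96 + 39 \frac{82}{-28}\right) + 27391\right) \left(-14886 + 285\right) = \left(\left(-96 + 39 \cdot 82 \left(- \frac{1}{28}\right)\right) + 27391\right) \left(-14601\right) = \left(\left(-96 + 39 \left(- \frac{41}{14}\right)\right) + 27391\right) \left(-14601\right) = \left(\left(-96 - \frac{1599}{14}\right) + 27391\right) \left(-14601\right) = \left(- \frac{2943}{14} + 27391\right) \left(-14601\right) = \frac{380531}{14} \left(-14601\right) = - \frac{5556133131}{14}$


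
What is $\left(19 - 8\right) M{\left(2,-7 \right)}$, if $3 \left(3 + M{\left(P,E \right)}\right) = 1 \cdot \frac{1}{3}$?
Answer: $- \frac{286}{9} \approx -31.778$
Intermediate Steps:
$M{\left(P,E \right)} = - \frac{26}{9}$ ($M{\left(P,E \right)} = -3 + \frac{1 \cdot \frac{1}{3}}{3} = -3 + \frac{1}{3} \cdot \frac{1}{3} = -3 + \frac{1}{9} = - \frac{26}{9}$)
$\left(19 - 8\right) M{\left(2,-7 \right)} = \left(19 - 8\right) \left(- \frac{26}{9}\right) = 11 \left(- \frac{26}{9}\right) = - \frac{286}{9}$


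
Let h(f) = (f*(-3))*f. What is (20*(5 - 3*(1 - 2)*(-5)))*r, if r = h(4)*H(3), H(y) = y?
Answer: 28800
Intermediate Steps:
h(f) = -3*f**2 (h(f) = (-3*f)*f = -3*f**2)
r = -144 (r = -3*4**2*3 = -3*16*3 = -48*3 = -144)
(20*(5 - 3*(1 - 2)*(-5)))*r = (20*(5 - 3*(1 - 2)*(-5)))*(-144) = (20*(5 - (-3)*(-5)))*(-144) = (20*(5 - 3*5))*(-144) = (20*(5 - 15))*(-144) = (20*(-10))*(-144) = -200*(-144) = 28800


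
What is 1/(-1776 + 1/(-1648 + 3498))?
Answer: -1850/3285599 ≈ -0.00056306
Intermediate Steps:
1/(-1776 + 1/(-1648 + 3498)) = 1/(-1776 + 1/1850) = 1/(-3285599/1850) = -1850/3285599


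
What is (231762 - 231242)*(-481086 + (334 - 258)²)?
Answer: -247161200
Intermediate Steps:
(231762 - 231242)*(-481086 + (334 - 258)²) = 520*(-481086 + 76²) = 520*(-481086 + 5776) = 520*(-475310) = -247161200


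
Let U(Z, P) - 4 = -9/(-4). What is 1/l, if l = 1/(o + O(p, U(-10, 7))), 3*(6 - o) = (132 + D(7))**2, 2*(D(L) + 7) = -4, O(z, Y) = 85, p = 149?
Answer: -4952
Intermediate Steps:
U(Z, P) = 25/4 (U(Z, P) = 4 - 9/(-4) = 4 - 9*(-1/4) = 4 + 9/4 = 25/4)
D(L) = -9 (D(L) = -7 + (1/2)*(-4) = -7 - 2 = -9)
o = -5037 (o = 6 - (132 - 9)**2/3 = 6 - 1/3*123**2 = 6 - 1/3*15129 = 6 - 5043 = -5037)
l = -1/4952 (l = 1/(-5037 + 85) = 1/(-4952) = -1/4952 ≈ -0.00020194)
1/l = 1/(-1/4952) = -4952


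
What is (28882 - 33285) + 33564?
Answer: 29161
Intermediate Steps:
(28882 - 33285) + 33564 = -4403 + 33564 = 29161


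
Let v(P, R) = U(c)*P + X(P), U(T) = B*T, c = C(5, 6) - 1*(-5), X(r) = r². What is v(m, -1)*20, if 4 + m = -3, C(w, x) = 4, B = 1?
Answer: -280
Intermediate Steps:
m = -7 (m = -4 - 3 = -7)
c = 9 (c = 4 - 1*(-5) = 4 + 5 = 9)
U(T) = T (U(T) = 1*T = T)
v(P, R) = P² + 9*P (v(P, R) = 9*P + P² = P² + 9*P)
v(m, -1)*20 = -7*(9 - 7)*20 = -7*2*20 = -14*20 = -280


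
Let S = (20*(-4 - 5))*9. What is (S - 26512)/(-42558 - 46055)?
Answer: 28132/88613 ≈ 0.31747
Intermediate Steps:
S = -1620 (S = (20*(-9))*9 = -180*9 = -1620)
(S - 26512)/(-42558 - 46055) = (-1620 - 26512)/(-42558 - 46055) = -28132/(-88613) = -28132*(-1/88613) = 28132/88613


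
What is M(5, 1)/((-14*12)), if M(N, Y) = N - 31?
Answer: 13/84 ≈ 0.15476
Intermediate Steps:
M(N, Y) = -31 + N
M(5, 1)/((-14*12)) = (-31 + 5)/((-14*12)) = -26/(-168) = -26*(-1/168) = 13/84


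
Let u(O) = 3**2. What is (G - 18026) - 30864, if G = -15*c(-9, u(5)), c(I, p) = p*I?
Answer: -47675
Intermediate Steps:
u(O) = 9
c(I, p) = I*p
G = 1215 (G = -(-135)*9 = -15*(-81) = 1215)
(G - 18026) - 30864 = (1215 - 18026) - 30864 = -16811 - 30864 = -47675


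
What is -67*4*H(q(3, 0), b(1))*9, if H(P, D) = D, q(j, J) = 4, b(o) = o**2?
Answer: -2412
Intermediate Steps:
-67*4*H(q(3, 0), b(1))*9 = -67*4*1**2*9 = -67*4*1*9 = -268*9 = -67*36 = -2412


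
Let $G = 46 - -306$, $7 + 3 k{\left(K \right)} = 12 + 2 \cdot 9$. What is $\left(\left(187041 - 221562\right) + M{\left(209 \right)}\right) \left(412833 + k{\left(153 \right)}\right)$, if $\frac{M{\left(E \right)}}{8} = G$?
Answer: $- \frac{39267340010}{3} \approx -1.3089 \cdot 10^{10}$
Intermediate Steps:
$k{\left(K \right)} = \frac{23}{3}$ ($k{\left(K \right)} = - \frac{7}{3} + \frac{12 + 2 \cdot 9}{3} = - \frac{7}{3} + \frac{12 + 18}{3} = - \frac{7}{3} + \frac{1}{3} \cdot 30 = - \frac{7}{3} + 10 = \frac{23}{3}$)
$G = 352$ ($G = 46 + 306 = 352$)
$M{\left(E \right)} = 2816$ ($M{\left(E \right)} = 8 \cdot 352 = 2816$)
$\left(\left(187041 - 221562\right) + M{\left(209 \right)}\right) \left(412833 + k{\left(153 \right)}\right) = \left(\left(187041 - 221562\right) + 2816\right) \left(412833 + \frac{23}{3}\right) = \left(\left(187041 - 221562\right) + 2816\right) \frac{1238522}{3} = \left(-34521 + 2816\right) \frac{1238522}{3} = \left(-31705\right) \frac{1238522}{3} = - \frac{39267340010}{3}$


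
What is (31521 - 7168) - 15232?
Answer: 9121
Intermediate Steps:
(31521 - 7168) - 15232 = 24353 - 15232 = 9121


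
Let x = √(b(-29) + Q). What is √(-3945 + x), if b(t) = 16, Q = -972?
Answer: √(-3945 + 2*I*√239) ≈ 0.2461 + 62.81*I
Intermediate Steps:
x = 2*I*√239 (x = √(16 - 972) = √(-956) = 2*I*√239 ≈ 30.919*I)
√(-3945 + x) = √(-3945 + 2*I*√239)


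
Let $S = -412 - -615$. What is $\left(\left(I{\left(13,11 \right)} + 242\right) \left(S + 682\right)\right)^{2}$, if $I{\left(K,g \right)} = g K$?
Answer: $116093525625$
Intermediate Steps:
$I{\left(K,g \right)} = K g$
$S = 203$ ($S = -412 + 615 = 203$)
$\left(\left(I{\left(13,11 \right)} + 242\right) \left(S + 682\right)\right)^{2} = \left(\left(13 \cdot 11 + 242\right) \left(203 + 682\right)\right)^{2} = \left(\left(143 + 242\right) 885\right)^{2} = \left(385 \cdot 885\right)^{2} = 340725^{2} = 116093525625$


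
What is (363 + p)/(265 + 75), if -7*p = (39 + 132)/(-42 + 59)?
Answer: 21513/20230 ≈ 1.0634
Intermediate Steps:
p = -171/119 (p = -(39 + 132)/(7*(-42 + 59)) = -171/(7*17) = -1/7*171/17 = -171/119 ≈ -1.4370)
(363 + p)/(265 + 75) = (363 - 171/119)/(265 + 75) = (43026/119)/340 = (43026/119)*(1/340) = 21513/20230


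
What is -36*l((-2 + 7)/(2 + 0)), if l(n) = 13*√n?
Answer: -234*√10 ≈ -739.97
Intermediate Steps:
-36*l((-2 + 7)/(2 + 0)) = -468*√((-2 + 7)/(2 + 0)) = -468*√(5/2) = -468*√10/2 = -234*√10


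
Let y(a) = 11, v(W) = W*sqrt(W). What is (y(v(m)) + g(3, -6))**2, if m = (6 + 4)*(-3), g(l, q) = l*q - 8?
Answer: 225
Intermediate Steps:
g(l, q) = -8 + l*q
m = -30 (m = 10*(-3) = -30)
v(W) = W**(3/2)
(y(v(m)) + g(3, -6))**2 = (11 + (-8 + 3*(-6)))**2 = (11 + (-8 - 18))**2 = (11 - 26)**2 = (-15)**2 = 225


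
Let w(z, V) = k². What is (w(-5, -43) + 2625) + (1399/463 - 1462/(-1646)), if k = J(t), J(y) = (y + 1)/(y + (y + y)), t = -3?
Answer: 81142744051/30864969 ≈ 2629.0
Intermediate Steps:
J(y) = (1 + y)/(3*y) (J(y) = (1 + y)/(y + 2*y) = (1 + y)/((3*y)) = (1 + y)*(1/(3*y)) = (1 + y)/(3*y))
k = 2/9 (k = (⅓)*(1 - 3)/(-3) = (⅓)*(-⅓)*(-2) = 2/9 ≈ 0.22222)
w(z, V) = 4/81 (w(z, V) = (2/9)² = 4/81)
(w(-5, -43) + 2625) + (1399/463 - 1462/(-1646)) = (4/81 + 2625) + (1399/463 - 1462/(-1646)) = 212629/81 + (1399*(1/463) - 1462*(-1/1646)) = 212629/81 + (1399/463 + 731/823) = 212629/81 + 1489830/381049 = 81142744051/30864969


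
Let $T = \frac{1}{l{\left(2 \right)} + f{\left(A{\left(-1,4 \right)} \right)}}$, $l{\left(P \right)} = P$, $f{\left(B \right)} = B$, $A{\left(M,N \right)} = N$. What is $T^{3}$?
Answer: $\frac{1}{216} \approx 0.0046296$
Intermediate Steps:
$T = \frac{1}{6}$ ($T = \frac{1}{2 + 4} = \frac{1}{6} \approx 0.16667$)
$T^{3} = \left(\frac{1}{6}\right)^{3} = \frac{1}{216}$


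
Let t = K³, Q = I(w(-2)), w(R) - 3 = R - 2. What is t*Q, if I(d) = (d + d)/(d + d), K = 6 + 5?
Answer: 1331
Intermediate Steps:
K = 11
w(R) = 1 + R (w(R) = 3 + (R - 2) = 3 + (-2 + R) = 1 + R)
I(d) = 1 (I(d) = (2*d)/((2*d)) = (2*d)*(1/(2*d)) = 1)
Q = 1
t = 1331 (t = 11³ = 1331)
t*Q = 1331*1 = 1331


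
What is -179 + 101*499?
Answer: 50220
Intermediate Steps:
-179 + 101*499 = -179 + 50399 = 50220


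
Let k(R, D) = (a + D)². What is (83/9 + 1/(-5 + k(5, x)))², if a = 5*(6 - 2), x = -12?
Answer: 24068836/281961 ≈ 85.362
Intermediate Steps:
a = 20 (a = 5*4 = 20)
k(R, D) = (20 + D)²
(83/9 + 1/(-5 + k(5, x)))² = (83/9 + 1/(-5 + (20 - 12)²))² = (83*(⅑) + 1/(-5 + 8²))² = (83/9 + 1/(-5 + 64))² = (83/9 + 1/59)² = (4906/531)² = 24068836/281961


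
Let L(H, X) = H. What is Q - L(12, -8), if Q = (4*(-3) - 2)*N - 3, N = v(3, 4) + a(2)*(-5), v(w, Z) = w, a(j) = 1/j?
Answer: -22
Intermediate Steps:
a(j) = 1/j
N = ½ (N = 3 - 5/2 = ½ ≈ 0.50000)
Q = -10 (Q = (4*(-3) - 2)*(½) - 3 = (-12 - 2)*(½) - 3 = -14*½ - 3 = -7 - 3 = -10)
Q - L(12, -8) = -10 - 1*12 = -10 - 12 = -22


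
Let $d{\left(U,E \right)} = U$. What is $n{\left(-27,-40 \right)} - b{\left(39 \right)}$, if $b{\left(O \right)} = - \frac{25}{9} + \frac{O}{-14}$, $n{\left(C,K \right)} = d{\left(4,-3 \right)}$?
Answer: $\frac{1205}{126} \approx 9.5635$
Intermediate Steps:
$n{\left(C,K \right)} = 4$
$b{\left(O \right)} = - \frac{25}{9} - \frac{O}{14}$ ($b{\left(O \right)} = \left(-25\right) \frac{1}{9} + O \left(- \frac{1}{14}\right) = - \frac{25}{9} - \frac{O}{14}$)
$n{\left(-27,-40 \right)} - b{\left(39 \right)} = 4 - \left(- \frac{25}{9} - \frac{39}{14}\right) = 4 - - \frac{701}{126} = 4 + \frac{701}{126} = \frac{1205}{126}$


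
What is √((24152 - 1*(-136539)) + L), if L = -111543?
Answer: 2*√12287 ≈ 221.69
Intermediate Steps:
√((24152 - 1*(-136539)) + L) = √((24152 - 1*(-136539)) - 111543) = √((24152 + 136539) - 111543) = √(160691 - 111543) = √49148 = 2*√12287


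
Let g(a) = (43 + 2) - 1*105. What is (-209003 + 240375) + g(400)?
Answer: 31312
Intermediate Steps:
g(a) = -60 (g(a) = 45 - 105 = -60)
(-209003 + 240375) + g(400) = (-209003 + 240375) - 60 = 31372 - 60 = 31312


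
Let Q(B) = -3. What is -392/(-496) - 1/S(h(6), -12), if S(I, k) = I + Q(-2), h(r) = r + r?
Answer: 379/558 ≈ 0.67921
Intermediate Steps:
h(r) = 2*r
S(I, k) = -3 + I (S(I, k) = I - 3 = -3 + I)
-392/(-496) - 1/S(h(6), -12) = -392/(-496) - 1/(-3 + 2*6) = -392*(-1/496) - 1/(-3 + 12) = 49/62 - 1/9 = 379/558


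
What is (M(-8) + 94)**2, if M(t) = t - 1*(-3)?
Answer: 7921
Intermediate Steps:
M(t) = 3 + t (M(t) = t + 3 = 3 + t)
(M(-8) + 94)**2 = ((3 - 8) + 94)**2 = (-5 + 94)**2 = 89**2 = 7921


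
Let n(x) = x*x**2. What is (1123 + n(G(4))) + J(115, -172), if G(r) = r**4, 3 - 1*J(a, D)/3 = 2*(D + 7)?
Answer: 16779338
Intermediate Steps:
J(a, D) = -33 - 6*D (J(a, D) = 9 - 6*(D + 7) = 9 - 6*(7 + D) = 9 - 3*(14 + 2*D) = 9 + (-42 - 6*D) = -33 - 6*D)
n(x) = x**3
(1123 + n(G(4))) + J(115, -172) = (1123 + (4**4)**3) + (-33 - 6*(-172)) = (1123 + 256**3) + (-33 + 1032) = (1123 + 16777216) + 999 = 16778339 + 999 = 16779338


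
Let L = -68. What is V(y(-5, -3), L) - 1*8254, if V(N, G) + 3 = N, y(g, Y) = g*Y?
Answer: -8242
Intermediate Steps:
y(g, Y) = Y*g
V(N, G) = -3 + N
V(y(-5, -3), L) - 1*8254 = (-3 - 3*(-5)) - 1*8254 = (-3 + 15) - 8254 = 12 - 8254 = -8242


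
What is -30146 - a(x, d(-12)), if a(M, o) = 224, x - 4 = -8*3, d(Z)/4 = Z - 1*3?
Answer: -30370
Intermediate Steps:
d(Z) = -12 + 4*Z (d(Z) = 4*(Z - 1*3) = 4*(Z - 3) = 4*(-3 + Z) = -12 + 4*Z)
x = -20 (x = 4 - 8*3 = 4 - 24 = -20)
-30146 - a(x, d(-12)) = -30146 - 1*224 = -30146 - 224 = -30370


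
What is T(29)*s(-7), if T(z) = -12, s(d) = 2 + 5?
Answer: -84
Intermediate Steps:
s(d) = 7
T(29)*s(-7) = -12*7 = -84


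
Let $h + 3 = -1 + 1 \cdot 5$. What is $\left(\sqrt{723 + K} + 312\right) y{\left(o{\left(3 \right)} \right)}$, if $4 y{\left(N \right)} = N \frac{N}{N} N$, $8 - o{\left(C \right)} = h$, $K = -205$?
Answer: $3822 + \frac{49 \sqrt{518}}{4} \approx 4100.8$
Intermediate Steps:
$h = 1$ ($h = -3 + \left(-1 + 1 \cdot 5\right) = -3 + \left(-1 + 5\right) = -3 + 4 = 1$)
$o{\left(C \right)} = 7$ ($o{\left(C \right)} = 8 - 1 = 7$)
$y{\left(N \right)} = \frac{N^{2}}{4}$ ($y{\left(N \right)} = \frac{N \frac{N}{N} N}{4} = \frac{N 1 N}{4} = \frac{N N}{4} = \frac{N^{2}}{4}$)
$\left(\sqrt{723 + K} + 312\right) y{\left(o{\left(3 \right)} \right)} = \left(\sqrt{723 - 205} + 312\right) \frac{7^{2}}{4} = \left(\sqrt{518} + 312\right) \frac{1}{4} \cdot 49 = \left(312 + \sqrt{518}\right) \frac{49}{4} = 3822 + \frac{49 \sqrt{518}}{4}$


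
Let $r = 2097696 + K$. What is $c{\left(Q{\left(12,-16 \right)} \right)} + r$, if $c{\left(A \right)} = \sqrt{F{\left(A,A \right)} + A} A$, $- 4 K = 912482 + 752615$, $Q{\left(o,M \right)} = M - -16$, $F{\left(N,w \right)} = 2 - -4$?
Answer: $\frac{6725687}{4} \approx 1.6814 \cdot 10^{6}$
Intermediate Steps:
$F{\left(N,w \right)} = 6$ ($F{\left(N,w \right)} = 2 + 4 = 6$)
$Q{\left(o,M \right)} = 16 + M$ ($Q{\left(o,M \right)} = M + 16 = 16 + M$)
$K = - \frac{1665097}{4}$ ($K = - \frac{912482 + 752615}{4} = \left(- \frac{1}{4}\right) 1665097 = - \frac{1665097}{4} \approx -4.1627 \cdot 10^{5}$)
$c{\left(A \right)} = A \sqrt{6 + A}$ ($c{\left(A \right)} = \sqrt{6 + A} A = A \sqrt{6 + A}$)
$r = \frac{6725687}{4}$ ($r = 2097696 - \frac{1665097}{4} = \frac{6725687}{4} \approx 1.6814 \cdot 10^{6}$)
$c{\left(Q{\left(12,-16 \right)} \right)} + r = \left(16 - 16\right) \sqrt{6 + \left(16 - 16\right)} + \frac{6725687}{4} = 0 \sqrt{6 + 0} + \frac{6725687}{4} = 0 \sqrt{6} + \frac{6725687}{4} = 0 + \frac{6725687}{4} = \frac{6725687}{4}$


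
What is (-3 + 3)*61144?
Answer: 0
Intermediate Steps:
(-3 + 3)*61144 = 0*61144 = 0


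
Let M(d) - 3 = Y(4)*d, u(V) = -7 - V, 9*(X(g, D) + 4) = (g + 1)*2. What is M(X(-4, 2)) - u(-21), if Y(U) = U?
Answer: -89/3 ≈ -29.667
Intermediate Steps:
X(g, D) = -34/9 + 2*g/9 (X(g, D) = -4 + ((g + 1)*2)/9 = -4 + ((1 + g)*2)/9 = -4 + (2 + 2*g)/9 = -4 + (2/9 + 2*g/9) = -34/9 + 2*g/9)
M(d) = 3 + 4*d
M(X(-4, 2)) - u(-21) = (3 + 4*(-34/9 + (2/9)*(-4))) - (-7 - 1*(-21)) = (3 + 4*(-34/9 - 8/9)) - (-7 + 21) = (3 + 4*(-14/3)) - 1*14 = (3 - 56/3) - 14 = -47/3 - 14 = -89/3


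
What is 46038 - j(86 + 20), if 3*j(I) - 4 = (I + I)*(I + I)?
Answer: 93166/3 ≈ 31055.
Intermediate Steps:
j(I) = 4/3 + 4*I**2/3 (j(I) = 4/3 + ((I + I)*(I + I))/3 = 4/3 + ((2*I)*(2*I))/3 = 4/3 + (4*I**2)/3 = 4/3 + 4*I**2/3)
46038 - j(86 + 20) = 46038 - (4/3 + 4*(86 + 20)**2/3) = 46038 - (4/3 + (4/3)*106**2) = 46038 - (4/3 + (4/3)*11236) = 46038 - (4/3 + 44944/3) = 46038 - 1*44948/3 = 46038 - 44948/3 = 93166/3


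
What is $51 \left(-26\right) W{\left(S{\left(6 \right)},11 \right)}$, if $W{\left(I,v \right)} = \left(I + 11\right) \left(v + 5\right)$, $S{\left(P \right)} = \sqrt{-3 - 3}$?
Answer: $-233376 - 21216 i \sqrt{6} \approx -2.3338 \cdot 10^{5} - 51968.0 i$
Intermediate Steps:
$S{\left(P \right)} = i \sqrt{6}$ ($S{\left(P \right)} = \sqrt{-6} = i \sqrt{6}$)
$W{\left(I,v \right)} = \left(5 + v\right) \left(11 + I\right)$ ($W{\left(I,v \right)} = \left(11 + I\right) \left(5 + v\right) = \left(5 + v\right) \left(11 + I\right)$)
$51 \left(-26\right) W{\left(S{\left(6 \right)},11 \right)} = 51 \left(-26\right) \left(55 + 5 i \sqrt{6} + 11 \cdot 11 + i \sqrt{6} \cdot 11\right) = - 1326 \left(55 + 5 i \sqrt{6} + 121 + 11 i \sqrt{6}\right) = - 1326 \left(176 + 16 i \sqrt{6}\right) = -233376 - 21216 i \sqrt{6}$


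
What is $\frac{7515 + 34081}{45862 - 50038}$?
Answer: $- \frac{10399}{1044} \approx -9.9607$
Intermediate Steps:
$\frac{7515 + 34081}{45862 - 50038} = \frac{41596}{45862 - 50038} = \frac{41596}{-4176} = 41596 \left(- \frac{1}{4176}\right) = - \frac{10399}{1044}$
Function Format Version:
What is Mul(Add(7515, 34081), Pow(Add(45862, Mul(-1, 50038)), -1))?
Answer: Rational(-10399, 1044) ≈ -9.9607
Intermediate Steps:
Mul(Add(7515, 34081), Pow(Add(45862, Mul(-1, 50038)), -1)) = Mul(41596, Pow(Add(45862, -50038), -1)) = Mul(41596, Pow(-4176, -1)) = Mul(41596, Rational(-1, 4176)) = Rational(-10399, 1044)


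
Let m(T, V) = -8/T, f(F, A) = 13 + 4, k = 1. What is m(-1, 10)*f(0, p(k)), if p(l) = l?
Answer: 136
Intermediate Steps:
f(F, A) = 17
m(-1, 10)*f(0, p(k)) = -8/(-1)*17 = -8*(-1)*17 = 8*17 = 136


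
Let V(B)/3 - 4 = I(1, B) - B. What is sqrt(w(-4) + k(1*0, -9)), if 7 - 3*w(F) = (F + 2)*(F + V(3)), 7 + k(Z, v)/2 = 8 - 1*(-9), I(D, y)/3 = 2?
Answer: sqrt(303)/3 ≈ 5.8023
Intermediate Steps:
I(D, y) = 6 (I(D, y) = 3*2 = 6)
k(Z, v) = 20 (k(Z, v) = -14 + 2*(8 - 1*(-9)) = -14 + 2*(8 + 9) = -14 + 2*17 = -14 + 34 = 20)
V(B) = 30 - 3*B (V(B) = 12 + 3*(6 - B) = 12 + (18 - 3*B) = 30 - 3*B)
w(F) = 7/3 - (2 + F)*(21 + F)/3 (w(F) = 7/3 - (F + 2)*(F + (30 - 3*3))/3 = 7/3 - (2 + F)*(F + (30 - 9))/3 = 7/3 - (2 + F)*(F + 21)/3 = 7/3 - (2 + F)*(21 + F)/3)
sqrt(w(-4) + k(1*0, -9)) = sqrt((-35/3 - 23/3*(-4) - 1/3*(-4)**2) + 20) = sqrt((-35/3 + 92/3 - 1/3*16) + 20) = sqrt((-35/3 + 92/3 - 16/3) + 20) = sqrt(41/3 + 20) = sqrt(101/3) = sqrt(303)/3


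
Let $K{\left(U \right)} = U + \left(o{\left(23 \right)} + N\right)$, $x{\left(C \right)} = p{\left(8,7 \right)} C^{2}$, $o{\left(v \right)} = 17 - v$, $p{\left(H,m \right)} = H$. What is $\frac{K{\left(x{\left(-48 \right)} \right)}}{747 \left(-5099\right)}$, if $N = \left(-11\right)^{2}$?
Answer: $- \frac{18547}{3808953} \approx -0.0048693$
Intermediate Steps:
$N = 121$
$x{\left(C \right)} = 8 C^{2}$
$K{\left(U \right)} = 115 + U$ ($K{\left(U \right)} = U + \left(\left(17 - 23\right) + 121\right) = U + \left(-6 + 121\right) = U + 115 = 115 + U$)
$\frac{K{\left(x{\left(-48 \right)} \right)}}{747 \left(-5099\right)} = \frac{115 + 8 \left(-48\right)^{2}}{747 \left(-5099\right)} = \frac{115 + 8 \cdot 2304}{-3808953} = \left(115 + 18432\right) \left(- \frac{1}{3808953}\right) = 18547 \left(- \frac{1}{3808953}\right) = - \frac{18547}{3808953}$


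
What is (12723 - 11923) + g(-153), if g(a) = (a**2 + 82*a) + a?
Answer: 11510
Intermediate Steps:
g(a) = a**2 + 83*a
(12723 - 11923) + g(-153) = (12723 - 11923) - 153*(83 - 153) = 800 - 153*(-70) = 800 + 10710 = 11510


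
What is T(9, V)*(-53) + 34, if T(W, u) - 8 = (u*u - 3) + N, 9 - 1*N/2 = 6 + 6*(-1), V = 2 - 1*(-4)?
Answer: -3093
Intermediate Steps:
V = 6 (V = 2 + 4 = 6)
N = 18 (N = 18 - 2*(6 + 6*(-1)) = 18 - 2*(6 - 6) = 18 - 2*0 = 18 + 0 = 18)
T(W, u) = 23 + u² (T(W, u) = 8 + ((u*u - 3) + 18) = 8 + ((u² - 3) + 18) = 8 + ((-3 + u²) + 18) = 8 + (15 + u²) = 23 + u²)
T(9, V)*(-53) + 34 = (23 + 6²)*(-53) + 34 = (23 + 36)*(-53) + 34 = 59*(-53) + 34 = -3127 + 34 = -3093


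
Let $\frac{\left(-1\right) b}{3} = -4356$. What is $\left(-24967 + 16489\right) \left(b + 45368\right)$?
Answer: $-495420408$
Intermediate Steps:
$b = 13068$ ($b = \left(-3\right) \left(-4356\right) = 13068$)
$\left(-24967 + 16489\right) \left(b + 45368\right) = \left(-24967 + 16489\right) \left(13068 + 45368\right) = \left(-8478\right) 58436 = -495420408$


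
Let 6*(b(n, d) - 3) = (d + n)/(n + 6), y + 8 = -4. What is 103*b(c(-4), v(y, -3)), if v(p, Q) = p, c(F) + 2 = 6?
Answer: 4429/15 ≈ 295.27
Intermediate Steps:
y = -12 (y = -8 - 4 = -12)
c(F) = 4 (c(F) = -2 + 6 = 4)
b(n, d) = 3 + (d + n)/(6*(6 + n)) (b(n, d) = 3 + ((d + n)/(n + 6))/6 = 3 + ((d + n)/(6 + n))/6 = 3 + (d + n)/(6*(6 + n)))
103*b(c(-4), v(y, -3)) = 103*((108 - 12 + 19*4)/(6*(6 + 4))) = 103*((⅙)*(108 - 12 + 76)/10) = 103*((⅙)*(⅒)*172) = 103*(43/15) = 4429/15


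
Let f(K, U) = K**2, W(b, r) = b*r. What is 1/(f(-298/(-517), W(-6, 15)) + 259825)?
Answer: 267289/69448453229 ≈ 3.8487e-6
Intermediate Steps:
1/(f(-298/(-517), W(-6, 15)) + 259825) = 1/((-298/(-517))**2 + 259825) = 1/((-298*(-1/517))**2 + 259825) = 1/((298/517)**2 + 259825) = 1/(88804/267289 + 259825) = 1/(69448453229/267289) = 267289/69448453229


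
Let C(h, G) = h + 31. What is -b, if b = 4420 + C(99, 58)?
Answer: -4550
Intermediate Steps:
C(h, G) = 31 + h
b = 4550 (b = 4420 + (31 + 99) = 4420 + 130 = 4550)
-b = -1*4550 = -4550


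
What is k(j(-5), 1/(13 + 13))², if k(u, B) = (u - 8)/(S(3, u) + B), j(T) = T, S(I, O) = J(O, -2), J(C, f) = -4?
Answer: 114244/10609 ≈ 10.769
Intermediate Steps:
S(I, O) = -4
k(u, B) = (-8 + u)/(-4 + B) (k(u, B) = (u - 8)/(-4 + B) = (-8 + u)/(-4 + B))
k(j(-5), 1/(13 + 13))² = ((-8 - 5)/(-4 + 1/(13 + 13)))² = (-13/(-4 + 1/26))² = (-13/(-103/26))² = (-26/103*(-13))² = (338/103)² = 114244/10609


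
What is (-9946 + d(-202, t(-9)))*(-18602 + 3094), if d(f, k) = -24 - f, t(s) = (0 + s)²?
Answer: 151482144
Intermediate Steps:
t(s) = s²
(-9946 + d(-202, t(-9)))*(-18602 + 3094) = (-9946 + (-24 - 1*(-202)))*(-18602 + 3094) = (-9946 + (-24 + 202))*(-15508) = (-9946 + 178)*(-15508) = -9768*(-15508) = 151482144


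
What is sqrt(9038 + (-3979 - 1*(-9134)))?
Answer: 3*sqrt(1577) ≈ 119.13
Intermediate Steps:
sqrt(9038 + (-3979 - 1*(-9134))) = sqrt(9038 + (-3979 + 9134)) = sqrt(9038 + 5155) = sqrt(14193) = 3*sqrt(1577)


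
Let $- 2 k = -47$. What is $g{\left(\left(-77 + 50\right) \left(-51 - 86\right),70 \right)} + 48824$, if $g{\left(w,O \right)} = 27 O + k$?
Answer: $\frac{101475}{2} \approx 50738.0$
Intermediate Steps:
$k = \frac{47}{2}$ ($k = \left(- \frac{1}{2}\right) \left(-47\right) = \frac{47}{2} \approx 23.5$)
$g{\left(w,O \right)} = \frac{47}{2} + 27 O$ ($g{\left(w,O \right)} = 27 O + \frac{47}{2} = \frac{47}{2} + 27 O$)
$g{\left(\left(-77 + 50\right) \left(-51 - 86\right),70 \right)} + 48824 = \left(\frac{47}{2} + 27 \cdot 70\right) + 48824 = \left(\frac{47}{2} + 1890\right) + 48824 = \frac{3827}{2} + 48824 = \frac{101475}{2}$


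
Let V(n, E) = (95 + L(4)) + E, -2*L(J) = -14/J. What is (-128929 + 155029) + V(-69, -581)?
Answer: 102463/4 ≈ 25616.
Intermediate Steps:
L(J) = 7/J (L(J) = -(-7)/J = 7/J)
V(n, E) = 387/4 + E (V(n, E) = (95 + 7/4) + E = 387/4 + E)
(-128929 + 155029) + V(-69, -581) = (-128929 + 155029) + (387/4 - 581) = 26100 - 1937/4 = 102463/4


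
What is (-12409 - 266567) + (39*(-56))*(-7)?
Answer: -263688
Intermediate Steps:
(-12409 - 266567) + (39*(-56))*(-7) = -278976 - 2184*(-7) = -278976 + 15288 = -263688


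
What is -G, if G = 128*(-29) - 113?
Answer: 3825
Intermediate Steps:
G = -3825 (G = -3712 - 113 = -3825)
-G = -1*(-3825) = 3825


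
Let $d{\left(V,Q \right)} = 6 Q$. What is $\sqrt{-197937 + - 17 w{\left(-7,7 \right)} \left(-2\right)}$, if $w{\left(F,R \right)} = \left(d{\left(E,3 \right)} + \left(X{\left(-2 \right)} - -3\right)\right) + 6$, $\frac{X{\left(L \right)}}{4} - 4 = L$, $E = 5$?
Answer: $i \sqrt{196747} \approx 443.56 i$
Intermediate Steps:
$X{\left(L \right)} = 16 + 4 L$
$w{\left(F,R \right)} = 35$ ($w{\left(F,R \right)} = \left(6 \cdot 3 + \left(\left(16 + 4 \left(-2\right)\right) - -3\right)\right) + 6 = \left(18 + \left(\left(16 - 8\right) + 3\right)\right) + 6 = \left(18 + \left(8 + 3\right)\right) + 6 = \left(18 + 11\right) + 6 = 29 + 6 = 35$)
$\sqrt{-197937 + - 17 w{\left(-7,7 \right)} \left(-2\right)} = \sqrt{-197937 + \left(-17\right) 35 \left(-2\right)} = \sqrt{-197937 - -1190} = \sqrt{-197937 + 1190} = \sqrt{-196747} = i \sqrt{196747}$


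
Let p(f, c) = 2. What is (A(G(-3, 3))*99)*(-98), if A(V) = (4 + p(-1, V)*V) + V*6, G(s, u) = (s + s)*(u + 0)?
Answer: 1358280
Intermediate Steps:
G(s, u) = 2*s*u (G(s, u) = (2*s)*u = 2*s*u)
A(V) = 4 + 8*V (A(V) = (4 + 2*V) + V*6 = (4 + 2*V) + 6*V = 4 + 8*V)
(A(G(-3, 3))*99)*(-98) = ((4 + 8*(2*(-3)*3))*99)*(-98) = ((4 + 8*(-18))*99)*(-98) = ((4 - 144)*99)*(-98) = -140*99*(-98) = -13860*(-98) = 1358280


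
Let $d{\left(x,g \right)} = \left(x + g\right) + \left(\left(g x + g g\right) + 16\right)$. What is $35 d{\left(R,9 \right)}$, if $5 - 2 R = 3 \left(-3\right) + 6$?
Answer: $5110$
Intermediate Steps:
$R = 4$ ($R = \frac{5}{2} - \frac{3 \left(-3\right) + 6}{2} = \frac{5}{2} - \frac{-9 + 6}{2} = \frac{5}{2} - - \frac{3}{2} = \frac{5}{2} + \frac{3}{2} = 4$)
$d{\left(x,g \right)} = 16 + g + x + g^{2} + g x$ ($d{\left(x,g \right)} = \left(g + x\right) + \left(\left(g x + g^{2}\right) + 16\right) = \left(g + x\right) + \left(\left(g^{2} + g x\right) + 16\right) = \left(g + x\right) + \left(16 + g^{2} + g x\right) = 16 + g + x + g^{2} + g x$)
$35 d{\left(R,9 \right)} = 35 \left(16 + 9 + 4 + 9^{2} + 9 \cdot 4\right) = 35 \left(16 + 9 + 4 + 81 + 36\right) = 35 \cdot 146 = 5110$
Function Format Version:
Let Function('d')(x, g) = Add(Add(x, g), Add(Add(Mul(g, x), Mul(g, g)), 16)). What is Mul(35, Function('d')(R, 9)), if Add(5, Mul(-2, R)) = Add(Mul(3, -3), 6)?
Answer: 5110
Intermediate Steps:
R = 4 (R = Add(Rational(5, 2), Mul(Rational(-1, 2), Add(Mul(3, -3), 6))) = Add(Rational(5, 2), Mul(Rational(-1, 2), Add(-9, 6))) = Add(Rational(5, 2), Mul(Rational(-1, 2), -3)) = Add(Rational(5, 2), Rational(3, 2)) = 4)
Function('d')(x, g) = Add(16, g, x, Pow(g, 2), Mul(g, x)) (Function('d')(x, g) = Add(Add(g, x), Add(Add(Mul(g, x), Pow(g, 2)), 16)) = Add(Add(g, x), Add(Add(Pow(g, 2), Mul(g, x)), 16)) = Add(Add(g, x), Add(16, Pow(g, 2), Mul(g, x))) = Add(16, g, x, Pow(g, 2), Mul(g, x)))
Mul(35, Function('d')(R, 9)) = Mul(35, Add(16, 9, 4, Pow(9, 2), Mul(9, 4))) = Mul(35, Add(16, 9, 4, 81, 36)) = Mul(35, 146) = 5110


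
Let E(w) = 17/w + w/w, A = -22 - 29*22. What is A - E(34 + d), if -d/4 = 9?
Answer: -1305/2 ≈ -652.50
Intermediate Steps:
d = -36 (d = -4*9 = -36)
A = -660 (A = -22 - 638 = -660)
E(w) = 1 + 17/w (E(w) = 17/w + 1 = 1 + 17/w)
A - E(34 + d) = -660 - (17 + (34 - 36))/(34 - 36) = -660 - (17 - 2)/(-2) = -660 - (-1)*15/2 = -660 - 1*(-15/2) = -660 + 15/2 = -1305/2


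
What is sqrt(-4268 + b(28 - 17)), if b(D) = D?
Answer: 3*I*sqrt(473) ≈ 65.246*I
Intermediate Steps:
sqrt(-4268 + b(28 - 17)) = sqrt(-4268 + (28 - 17)) = sqrt(-4268 + 11) = sqrt(-4257) = 3*I*sqrt(473)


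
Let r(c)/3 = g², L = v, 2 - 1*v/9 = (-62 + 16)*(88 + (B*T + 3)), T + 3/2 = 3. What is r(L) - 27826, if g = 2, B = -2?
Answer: -27814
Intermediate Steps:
T = 3/2 (T = -3/2 + 3 = 3/2 ≈ 1.5000)
v = 36450 (v = 18 - 9*(-62 + 16)*(88 + (-2*3/2 + 3)) = 18 - (-414)*(88 + (-3 + 3)) = 18 - (-414)*(88 + 0) = 18 - (-414)*88 = 18 - 9*(-4048) = 18 + 36432 = 36450)
L = 36450
r(c) = 12 (r(c) = 3*2² = 3*4 = 12)
r(L) - 27826 = 12 - 27826 = -27814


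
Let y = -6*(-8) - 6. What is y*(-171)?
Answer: -7182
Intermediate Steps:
y = 42 (y = 48 - 6 = 42)
y*(-171) = 42*(-171) = -7182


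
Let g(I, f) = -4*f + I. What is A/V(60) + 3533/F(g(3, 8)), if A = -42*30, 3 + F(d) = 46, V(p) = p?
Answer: 2630/43 ≈ 61.163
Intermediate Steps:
g(I, f) = I - 4*f
F(d) = 43 (F(d) = -3 + 46 = 43)
A = -1260
A/V(60) + 3533/F(g(3, 8)) = -1260/60 + 3533/43 = -1260*1/60 + 3533*(1/43) = -21 + 3533/43 = 2630/43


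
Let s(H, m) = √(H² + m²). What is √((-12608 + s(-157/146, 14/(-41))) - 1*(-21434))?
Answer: √(316254961896 + 5986*√45612905)/5986 ≈ 93.953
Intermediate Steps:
√((-12608 + s(-157/146, 14/(-41))) - 1*(-21434)) = √((-12608 + √((-157/146)² + (14/(-41))²)) - 1*(-21434)) = √((-12608 + √((-157*1/146)² + (14*(-1/41))²)) + 21434) = √((-12608 + √((-157/146)² + (-14/41)²)) + 21434) = √((-12608 + √(24649/21316 + 196/1681)) + 21434) = √((-12608 + √(45612905/35832196)) + 21434) = √((-12608 + √45612905/5986) + 21434) = √(8826 + √45612905/5986)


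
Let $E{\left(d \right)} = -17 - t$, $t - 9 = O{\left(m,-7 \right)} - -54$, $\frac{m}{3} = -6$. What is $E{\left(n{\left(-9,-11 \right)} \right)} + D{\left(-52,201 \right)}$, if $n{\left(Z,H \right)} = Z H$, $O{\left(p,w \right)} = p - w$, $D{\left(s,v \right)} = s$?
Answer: $-121$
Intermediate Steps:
$m = -18$ ($m = 3 \left(-6\right) = -18$)
$n{\left(Z,H \right)} = H Z$
$t = 52$ ($t = 9 - -43 = 9 + \left(\left(-18 + 7\right) + 54\right) = 9 + \left(-11 + 54\right) = 9 + 43 = 52$)
$E{\left(d \right)} = -69$ ($E{\left(d \right)} = -17 - 52 = -69$)
$E{\left(n{\left(-9,-11 \right)} \right)} + D{\left(-52,201 \right)} = -69 - 52 = -121$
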